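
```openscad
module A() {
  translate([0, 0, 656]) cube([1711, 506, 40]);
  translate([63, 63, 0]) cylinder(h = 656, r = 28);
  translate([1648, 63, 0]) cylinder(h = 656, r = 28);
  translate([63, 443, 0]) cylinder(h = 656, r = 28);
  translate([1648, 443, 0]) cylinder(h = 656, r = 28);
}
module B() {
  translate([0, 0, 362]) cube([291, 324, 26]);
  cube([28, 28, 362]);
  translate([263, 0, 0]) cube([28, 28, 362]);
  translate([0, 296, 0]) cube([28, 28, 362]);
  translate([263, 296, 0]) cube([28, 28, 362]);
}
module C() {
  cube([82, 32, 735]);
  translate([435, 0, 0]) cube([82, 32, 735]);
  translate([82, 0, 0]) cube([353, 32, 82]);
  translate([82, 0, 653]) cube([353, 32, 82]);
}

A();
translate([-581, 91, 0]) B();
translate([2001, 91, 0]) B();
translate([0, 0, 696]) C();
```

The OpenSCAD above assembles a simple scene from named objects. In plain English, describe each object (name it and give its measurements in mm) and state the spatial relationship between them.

A is a table: top 1711 mm (x) × 506 mm (y), 40 mm thick, upper face at z = 696 mm, on four round legs of 56 mm diameter, each leg's bounding box inset 35 mm from the nearest pair of top edges, running from z = 0 to the bottom of the top.

B is a four-legged stool. The seat is a 291×324×26 mm slab whose top surface is at z = 388 mm; four square legs, each 28×28 mm in cross-section, run from the floor (z = 0) to the underside of the seat, each flush with a corner of the seat.

C is a picture frame with a 353×571 mm rectangular opening (x by z) and a uniform 82 mm border on every side. Frame depth is 32 mm along y. It is built from two vertical stiles running the full outside height and two horizontal rails spanning the gap between the stiles.

Two stools sit around the table at the −x, +x sides. The picture frame is on top of the table.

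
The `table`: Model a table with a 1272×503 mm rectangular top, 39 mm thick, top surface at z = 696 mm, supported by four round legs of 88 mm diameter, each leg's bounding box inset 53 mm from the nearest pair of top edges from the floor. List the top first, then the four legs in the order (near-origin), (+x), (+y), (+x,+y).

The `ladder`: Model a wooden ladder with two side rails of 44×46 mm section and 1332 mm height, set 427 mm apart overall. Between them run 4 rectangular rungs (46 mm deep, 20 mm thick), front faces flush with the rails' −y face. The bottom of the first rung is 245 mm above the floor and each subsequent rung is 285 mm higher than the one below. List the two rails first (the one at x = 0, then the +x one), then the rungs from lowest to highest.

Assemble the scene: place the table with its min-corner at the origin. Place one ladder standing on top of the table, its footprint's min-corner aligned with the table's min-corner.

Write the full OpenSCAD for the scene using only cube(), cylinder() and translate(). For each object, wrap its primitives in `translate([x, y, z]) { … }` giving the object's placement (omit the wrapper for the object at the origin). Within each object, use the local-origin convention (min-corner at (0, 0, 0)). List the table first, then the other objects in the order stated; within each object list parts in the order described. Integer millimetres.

translate([0, 0, 657]) cube([1272, 503, 39]);
translate([97, 97, 0]) cylinder(h = 657, r = 44);
translate([1175, 97, 0]) cylinder(h = 657, r = 44);
translate([97, 406, 0]) cylinder(h = 657, r = 44);
translate([1175, 406, 0]) cylinder(h = 657, r = 44);
translate([0, 0, 696]) {
  cube([44, 46, 1332]);
  translate([383, 0, 0]) cube([44, 46, 1332]);
  translate([44, 0, 245]) cube([339, 46, 20]);
  translate([44, 0, 530]) cube([339, 46, 20]);
  translate([44, 0, 815]) cube([339, 46, 20]);
  translate([44, 0, 1100]) cube([339, 46, 20]);
}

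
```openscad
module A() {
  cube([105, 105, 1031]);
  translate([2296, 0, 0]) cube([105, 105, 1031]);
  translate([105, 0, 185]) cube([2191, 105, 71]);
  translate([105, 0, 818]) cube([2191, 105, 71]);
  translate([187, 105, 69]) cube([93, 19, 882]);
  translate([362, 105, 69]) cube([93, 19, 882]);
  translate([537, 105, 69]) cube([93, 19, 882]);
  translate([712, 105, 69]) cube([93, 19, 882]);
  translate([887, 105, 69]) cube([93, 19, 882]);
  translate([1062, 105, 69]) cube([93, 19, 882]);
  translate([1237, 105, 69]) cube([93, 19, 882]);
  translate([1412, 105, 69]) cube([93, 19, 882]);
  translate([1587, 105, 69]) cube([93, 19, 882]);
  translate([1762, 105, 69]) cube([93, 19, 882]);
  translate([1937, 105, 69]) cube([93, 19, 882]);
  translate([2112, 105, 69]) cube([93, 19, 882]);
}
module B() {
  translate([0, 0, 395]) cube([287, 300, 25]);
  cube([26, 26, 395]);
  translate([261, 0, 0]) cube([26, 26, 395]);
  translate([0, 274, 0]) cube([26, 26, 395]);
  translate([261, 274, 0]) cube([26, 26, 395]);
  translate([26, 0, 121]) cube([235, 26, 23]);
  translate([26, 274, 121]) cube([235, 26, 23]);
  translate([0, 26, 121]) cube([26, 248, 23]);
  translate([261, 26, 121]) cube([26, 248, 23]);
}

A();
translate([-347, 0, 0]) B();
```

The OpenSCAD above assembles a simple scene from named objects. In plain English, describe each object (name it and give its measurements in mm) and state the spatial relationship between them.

A is a fence section. Two 105×105 mm posts, 1031 mm tall, stand on the floor with a clear span of 2191 mm between their inner faces. Two horizontal rails of 105×71 mm section span the gap between the posts with their undersides at z = 185 mm and z = 818 mm, flush with the posts' −y face. 12 pickets, each 93 mm wide, 19 mm thick and 882 mm tall, are fixed to the +y face of the rails with their bottoms at z = 69 mm, evenly spaced across the span with equal gaps (rounded down to the nearest mm) at the −x end and between each pair — any rounding remainder accumulates at the +x end.

B is a simple wooden stool: a rectangular seat 287 mm (x) by 300 mm (y), 25 mm thick, top face at z = 420 mm, on four square legs, each 26×26 mm in cross-section. The legs rest on z = 0, each flush with a corner of the seat. Four stretchers, 26 mm wide and 23 mm tall, connect adjacent legs with their undersides at z = 121 mm, each running between the inner faces of the legs it joins and aligned with the legs' outer faces on the other axis.

The stool is on the floor beside the fence section on its −x side.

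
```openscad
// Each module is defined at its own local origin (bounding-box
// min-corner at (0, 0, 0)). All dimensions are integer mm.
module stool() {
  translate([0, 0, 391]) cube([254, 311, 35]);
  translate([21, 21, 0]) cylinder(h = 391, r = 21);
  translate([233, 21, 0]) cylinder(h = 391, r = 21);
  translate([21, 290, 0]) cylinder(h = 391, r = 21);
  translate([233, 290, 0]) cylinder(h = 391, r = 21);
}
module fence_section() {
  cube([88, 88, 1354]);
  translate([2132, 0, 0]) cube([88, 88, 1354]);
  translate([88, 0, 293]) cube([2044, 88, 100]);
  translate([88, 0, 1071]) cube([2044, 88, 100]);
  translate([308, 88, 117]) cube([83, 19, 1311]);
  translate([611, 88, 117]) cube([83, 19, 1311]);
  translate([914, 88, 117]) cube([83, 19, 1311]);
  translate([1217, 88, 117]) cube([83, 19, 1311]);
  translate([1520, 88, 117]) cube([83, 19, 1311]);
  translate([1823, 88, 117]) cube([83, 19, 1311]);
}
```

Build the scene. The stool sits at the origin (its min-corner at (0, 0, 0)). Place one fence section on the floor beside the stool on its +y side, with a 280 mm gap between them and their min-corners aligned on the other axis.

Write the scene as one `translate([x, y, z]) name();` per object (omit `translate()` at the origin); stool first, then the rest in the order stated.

stool();
translate([0, 591, 0]) fence_section();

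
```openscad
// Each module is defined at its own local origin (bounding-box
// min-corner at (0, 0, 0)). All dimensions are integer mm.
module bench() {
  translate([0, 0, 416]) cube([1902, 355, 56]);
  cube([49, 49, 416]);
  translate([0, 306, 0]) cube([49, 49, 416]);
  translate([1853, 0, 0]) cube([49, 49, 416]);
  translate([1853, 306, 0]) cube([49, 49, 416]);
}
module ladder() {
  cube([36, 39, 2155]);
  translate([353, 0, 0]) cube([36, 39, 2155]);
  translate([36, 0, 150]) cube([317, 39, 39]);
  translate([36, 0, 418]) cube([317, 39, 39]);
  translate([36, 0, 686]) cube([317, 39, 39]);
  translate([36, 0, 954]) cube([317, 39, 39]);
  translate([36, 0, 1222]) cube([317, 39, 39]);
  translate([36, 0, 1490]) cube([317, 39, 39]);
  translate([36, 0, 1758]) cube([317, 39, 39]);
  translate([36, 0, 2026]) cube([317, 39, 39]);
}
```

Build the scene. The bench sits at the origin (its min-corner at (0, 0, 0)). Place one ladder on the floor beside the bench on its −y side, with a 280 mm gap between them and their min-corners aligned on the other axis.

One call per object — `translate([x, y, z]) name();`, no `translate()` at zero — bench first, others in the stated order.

bench();
translate([0, -319, 0]) ladder();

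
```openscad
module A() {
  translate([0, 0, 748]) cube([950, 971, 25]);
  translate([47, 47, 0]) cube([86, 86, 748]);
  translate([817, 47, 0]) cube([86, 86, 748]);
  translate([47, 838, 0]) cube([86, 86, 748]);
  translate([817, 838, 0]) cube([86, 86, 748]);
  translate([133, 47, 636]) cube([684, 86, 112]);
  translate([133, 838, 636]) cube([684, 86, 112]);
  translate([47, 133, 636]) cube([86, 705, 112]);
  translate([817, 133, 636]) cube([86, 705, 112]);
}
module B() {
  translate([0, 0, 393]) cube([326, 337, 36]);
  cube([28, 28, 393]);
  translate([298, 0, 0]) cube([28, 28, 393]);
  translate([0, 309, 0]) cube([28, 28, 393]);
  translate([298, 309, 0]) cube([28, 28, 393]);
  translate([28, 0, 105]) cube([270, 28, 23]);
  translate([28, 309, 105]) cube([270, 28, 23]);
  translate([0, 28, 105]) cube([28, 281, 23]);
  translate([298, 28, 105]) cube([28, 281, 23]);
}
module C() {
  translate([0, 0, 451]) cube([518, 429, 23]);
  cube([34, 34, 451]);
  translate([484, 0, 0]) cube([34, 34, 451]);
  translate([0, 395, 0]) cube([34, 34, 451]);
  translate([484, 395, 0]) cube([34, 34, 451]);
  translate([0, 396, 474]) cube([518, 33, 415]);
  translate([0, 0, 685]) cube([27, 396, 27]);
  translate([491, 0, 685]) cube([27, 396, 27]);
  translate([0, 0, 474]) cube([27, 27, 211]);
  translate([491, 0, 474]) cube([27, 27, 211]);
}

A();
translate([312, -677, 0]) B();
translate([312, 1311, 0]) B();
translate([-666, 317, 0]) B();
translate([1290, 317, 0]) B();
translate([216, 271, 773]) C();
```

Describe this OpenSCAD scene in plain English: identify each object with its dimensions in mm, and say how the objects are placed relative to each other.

A is a rectangular dining table. The top is 950×971×25 mm with its upper surface at z = 773 mm. It stands on four 86×86 mm square legs, each inset 47 mm from the nearest pair of top edges, running from the floor to the underside of the top. Four apron rails, 86 mm thick and 112 mm tall, run between adjacent legs with their top edges flush with the underside of the top and their outer faces flush with the legs' outer faces.

B is a four-legged stool. The seat is a 326×337×36 mm slab whose top surface is at z = 429 mm; four square legs, each 28×28 mm in cross-section, run from the floor (z = 0) to the underside of the seat, each flush with a corner of the seat. Four stretchers, 28 mm wide and 23 mm tall, connect adjacent legs with their undersides at z = 105 mm, each running between the inner faces of the legs it joins and aligned with the legs' outer faces on the other axis.

C is a chair. The seat is a 518×429×23 mm slab with its top at z = 474 mm, on four 34×34 mm corner legs (flush with the seat edges, standing on z = 0). A flat backrest 33 mm thick, 415 mm tall, spans the full seat width and rises from the seat top along its +y edge, rear face flush with the rear of the seat. Two armrests of 27×27 mm section run along each side from the seat's front edge to the front of the backrest, top faces 238 mm above the seat top and outer faces flush with the seat's x-edges; a 27×27 mm post under the front of each armrest stands on the seat at the front corner.

Four stools sit around the table at the −y, +y, −x, +x sides. The chair is on top of the table, centred.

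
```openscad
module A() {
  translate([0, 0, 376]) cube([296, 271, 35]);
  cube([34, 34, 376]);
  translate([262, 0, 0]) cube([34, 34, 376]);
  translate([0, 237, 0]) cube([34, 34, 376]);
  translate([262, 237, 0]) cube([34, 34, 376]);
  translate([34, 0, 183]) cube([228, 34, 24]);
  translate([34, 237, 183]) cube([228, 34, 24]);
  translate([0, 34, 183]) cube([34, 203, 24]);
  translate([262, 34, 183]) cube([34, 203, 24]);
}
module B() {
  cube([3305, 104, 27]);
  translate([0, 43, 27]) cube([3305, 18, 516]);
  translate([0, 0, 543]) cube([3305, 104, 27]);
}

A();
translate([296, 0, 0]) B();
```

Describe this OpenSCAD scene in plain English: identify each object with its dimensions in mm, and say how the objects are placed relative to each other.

A is a four-legged stool. The seat is a 296×271×35 mm slab whose top surface is at z = 411 mm; four square legs, each 34×34 mm in cross-section, run from the floor (z = 0) to the underside of the seat, each flush with a corner of the seat. Four stretchers, 34 mm wide and 24 mm tall, connect adjacent legs with their undersides at z = 183 mm, each running between the inner faces of the legs it joins and aligned with the legs' outer faces on the other axis.

B is an I-beam lying along x, 3305 mm long. Overall section height 570 mm. Two flanges 104 mm wide (y) and 27 mm thick, one on the floor and one at the top; a web 18 mm thick runs between them, centred on the flange width.

The I-beam is against the stool's +x side, with their −y faces flush.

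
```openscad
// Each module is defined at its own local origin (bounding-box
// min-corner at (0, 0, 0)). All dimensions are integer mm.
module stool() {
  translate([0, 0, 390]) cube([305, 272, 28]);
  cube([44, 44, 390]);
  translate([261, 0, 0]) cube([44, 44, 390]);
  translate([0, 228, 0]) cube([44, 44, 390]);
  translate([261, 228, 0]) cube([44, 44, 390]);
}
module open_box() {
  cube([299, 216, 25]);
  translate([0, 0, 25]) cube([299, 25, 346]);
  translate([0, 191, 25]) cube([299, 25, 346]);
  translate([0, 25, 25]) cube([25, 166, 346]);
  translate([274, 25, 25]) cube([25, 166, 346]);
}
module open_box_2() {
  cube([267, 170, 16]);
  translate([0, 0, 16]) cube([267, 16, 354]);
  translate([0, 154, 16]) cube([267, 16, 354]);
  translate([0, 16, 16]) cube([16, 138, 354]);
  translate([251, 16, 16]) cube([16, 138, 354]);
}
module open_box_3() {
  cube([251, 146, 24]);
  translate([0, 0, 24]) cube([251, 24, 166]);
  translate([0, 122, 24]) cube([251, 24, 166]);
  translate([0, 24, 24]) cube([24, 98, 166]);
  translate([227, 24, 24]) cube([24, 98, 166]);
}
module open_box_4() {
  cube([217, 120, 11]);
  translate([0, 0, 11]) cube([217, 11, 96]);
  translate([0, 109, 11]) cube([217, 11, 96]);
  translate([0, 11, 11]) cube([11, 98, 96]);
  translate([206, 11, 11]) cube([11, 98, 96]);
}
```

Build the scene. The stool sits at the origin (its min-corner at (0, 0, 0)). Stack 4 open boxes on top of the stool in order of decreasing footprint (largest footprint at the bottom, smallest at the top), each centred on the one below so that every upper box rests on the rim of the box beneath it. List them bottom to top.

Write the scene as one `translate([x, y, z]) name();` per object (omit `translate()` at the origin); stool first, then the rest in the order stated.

stool();
translate([3, 28, 418]) open_box();
translate([19, 51, 789]) open_box_2();
translate([27, 63, 1159]) open_box_3();
translate([44, 76, 1349]) open_box_4();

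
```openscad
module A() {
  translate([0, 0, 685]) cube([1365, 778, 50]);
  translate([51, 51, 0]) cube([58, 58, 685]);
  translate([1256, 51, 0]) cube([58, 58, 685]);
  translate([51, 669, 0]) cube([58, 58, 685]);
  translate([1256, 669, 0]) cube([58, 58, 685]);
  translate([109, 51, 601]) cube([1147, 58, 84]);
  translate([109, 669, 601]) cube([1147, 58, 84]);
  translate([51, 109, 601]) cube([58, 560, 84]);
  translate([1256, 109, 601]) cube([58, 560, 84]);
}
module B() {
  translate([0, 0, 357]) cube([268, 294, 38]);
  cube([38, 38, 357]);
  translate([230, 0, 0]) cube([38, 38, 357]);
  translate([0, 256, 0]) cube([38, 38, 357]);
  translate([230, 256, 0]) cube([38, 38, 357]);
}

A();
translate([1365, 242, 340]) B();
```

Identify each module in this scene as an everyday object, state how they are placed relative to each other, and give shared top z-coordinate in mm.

A is a table. B is a stool. The stool is beside the table with their tops flush at z = 735. The shared top z-coordinate is 735 mm.

Both tops at z = 735 mm.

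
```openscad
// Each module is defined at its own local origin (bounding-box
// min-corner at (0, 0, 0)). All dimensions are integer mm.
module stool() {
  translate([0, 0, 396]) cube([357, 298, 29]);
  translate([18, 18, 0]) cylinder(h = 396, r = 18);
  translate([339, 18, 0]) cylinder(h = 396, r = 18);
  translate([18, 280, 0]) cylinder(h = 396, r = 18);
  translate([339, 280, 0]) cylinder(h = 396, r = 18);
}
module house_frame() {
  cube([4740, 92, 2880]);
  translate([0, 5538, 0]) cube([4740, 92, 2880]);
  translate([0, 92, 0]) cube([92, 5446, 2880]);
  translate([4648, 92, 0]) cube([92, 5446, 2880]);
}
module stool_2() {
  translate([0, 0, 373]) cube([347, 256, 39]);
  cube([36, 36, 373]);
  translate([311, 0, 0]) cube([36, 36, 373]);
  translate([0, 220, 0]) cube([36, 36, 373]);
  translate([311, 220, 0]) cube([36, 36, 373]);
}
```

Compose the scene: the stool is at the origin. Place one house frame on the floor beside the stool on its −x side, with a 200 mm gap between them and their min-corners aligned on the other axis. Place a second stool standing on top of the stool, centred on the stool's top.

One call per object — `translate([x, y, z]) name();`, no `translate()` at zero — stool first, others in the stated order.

stool();
translate([-4940, 0, 0]) house_frame();
translate([5, 21, 425]) stool_2();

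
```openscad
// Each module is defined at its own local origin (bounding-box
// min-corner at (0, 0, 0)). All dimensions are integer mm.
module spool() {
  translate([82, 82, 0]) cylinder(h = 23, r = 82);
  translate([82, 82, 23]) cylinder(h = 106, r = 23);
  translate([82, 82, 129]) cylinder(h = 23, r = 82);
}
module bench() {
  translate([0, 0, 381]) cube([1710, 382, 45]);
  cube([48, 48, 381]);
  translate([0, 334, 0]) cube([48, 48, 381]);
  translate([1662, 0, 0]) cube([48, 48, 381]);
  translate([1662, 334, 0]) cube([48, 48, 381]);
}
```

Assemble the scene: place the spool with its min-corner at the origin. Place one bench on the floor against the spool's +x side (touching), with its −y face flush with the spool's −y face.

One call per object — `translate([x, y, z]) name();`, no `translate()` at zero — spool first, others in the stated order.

spool();
translate([164, 0, 0]) bench();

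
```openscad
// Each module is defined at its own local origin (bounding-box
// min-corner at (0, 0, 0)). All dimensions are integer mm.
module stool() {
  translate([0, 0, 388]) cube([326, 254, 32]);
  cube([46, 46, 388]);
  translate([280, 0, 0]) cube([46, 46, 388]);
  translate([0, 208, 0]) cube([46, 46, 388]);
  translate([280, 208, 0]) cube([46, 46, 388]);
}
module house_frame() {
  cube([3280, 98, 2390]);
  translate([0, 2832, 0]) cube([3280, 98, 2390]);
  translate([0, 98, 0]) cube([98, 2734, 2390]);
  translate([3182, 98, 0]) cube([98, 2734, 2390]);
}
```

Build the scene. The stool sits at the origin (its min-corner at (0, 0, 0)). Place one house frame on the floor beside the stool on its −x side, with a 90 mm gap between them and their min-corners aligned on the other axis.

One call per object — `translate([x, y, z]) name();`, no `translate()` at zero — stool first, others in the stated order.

stool();
translate([-3370, 0, 0]) house_frame();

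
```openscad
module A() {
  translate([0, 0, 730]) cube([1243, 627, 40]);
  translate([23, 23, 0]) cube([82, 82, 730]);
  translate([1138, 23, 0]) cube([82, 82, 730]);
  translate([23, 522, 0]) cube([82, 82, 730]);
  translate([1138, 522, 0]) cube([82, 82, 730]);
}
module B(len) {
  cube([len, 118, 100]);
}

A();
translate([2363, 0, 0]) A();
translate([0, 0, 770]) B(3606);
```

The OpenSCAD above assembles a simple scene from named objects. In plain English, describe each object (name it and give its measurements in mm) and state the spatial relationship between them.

A is a table with a 1243×627 mm rectangular top, 40 mm thick, top surface at z = 770 mm, supported by four 82×82 mm square legs, each inset 23 mm from the nearest pair of top edges, running from the floor.

B is a rectangular beam 3606 mm long (x), 118 mm deep (y), 100 mm thick (z).

The beam spans the tops of two tables placed 1120 mm apart, resting at z = 770 mm.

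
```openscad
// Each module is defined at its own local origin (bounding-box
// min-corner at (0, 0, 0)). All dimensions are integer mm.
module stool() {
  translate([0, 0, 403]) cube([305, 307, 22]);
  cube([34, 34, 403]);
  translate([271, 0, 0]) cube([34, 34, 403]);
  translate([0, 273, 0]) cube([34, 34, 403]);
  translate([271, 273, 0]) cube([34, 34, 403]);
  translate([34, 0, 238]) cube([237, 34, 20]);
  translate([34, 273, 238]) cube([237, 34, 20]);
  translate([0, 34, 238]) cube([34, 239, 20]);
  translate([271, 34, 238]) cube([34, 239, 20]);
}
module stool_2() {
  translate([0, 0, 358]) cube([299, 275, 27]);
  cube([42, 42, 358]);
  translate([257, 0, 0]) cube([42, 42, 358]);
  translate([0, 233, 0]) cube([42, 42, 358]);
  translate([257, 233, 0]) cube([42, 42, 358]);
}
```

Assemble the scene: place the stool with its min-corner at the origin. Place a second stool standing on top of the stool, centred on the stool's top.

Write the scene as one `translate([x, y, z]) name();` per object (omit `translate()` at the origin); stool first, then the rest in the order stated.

stool();
translate([3, 16, 425]) stool_2();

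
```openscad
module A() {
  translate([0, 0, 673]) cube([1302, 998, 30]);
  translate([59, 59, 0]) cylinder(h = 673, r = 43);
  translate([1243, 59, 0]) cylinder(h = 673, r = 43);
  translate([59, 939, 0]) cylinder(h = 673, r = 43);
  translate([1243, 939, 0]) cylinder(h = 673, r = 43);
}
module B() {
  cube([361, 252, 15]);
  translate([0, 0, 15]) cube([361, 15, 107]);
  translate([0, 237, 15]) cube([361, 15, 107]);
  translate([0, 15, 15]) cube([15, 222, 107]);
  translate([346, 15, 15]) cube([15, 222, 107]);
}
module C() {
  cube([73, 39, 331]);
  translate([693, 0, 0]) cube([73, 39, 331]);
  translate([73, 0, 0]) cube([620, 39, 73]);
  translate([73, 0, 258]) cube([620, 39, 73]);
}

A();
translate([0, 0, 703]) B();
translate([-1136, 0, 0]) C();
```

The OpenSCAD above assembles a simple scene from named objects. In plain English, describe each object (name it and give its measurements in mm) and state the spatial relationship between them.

A is a rectangular dining table. The top is 1302×998×30 mm with its upper surface at z = 703 mm. It stands on four round legs of 86 mm diameter, each leg's bounding box inset 16 mm from the nearest pair of top edges, running from the floor to the underside of the top.

B is an open storage box with external size 361×252×122 mm and wall thickness 15 mm (the base is also 15 mm thick). The base covers the whole footprint; the four walls stand on the base, with the y-facing walls full-width and the x-facing walls fitting between their inner faces.

C is a rectangular picture frame lying in the x–z plane (depth along y). The opening is 620 mm wide (x) by 185 mm tall (z), surrounded by a border 73 mm wide on all four sides. The frame is 39 mm deep and is made of two full-height vertical stiles with two horizontal rails fitted between them.

The open box is on top of the table. The picture frame is on the floor beside the table on its −x side.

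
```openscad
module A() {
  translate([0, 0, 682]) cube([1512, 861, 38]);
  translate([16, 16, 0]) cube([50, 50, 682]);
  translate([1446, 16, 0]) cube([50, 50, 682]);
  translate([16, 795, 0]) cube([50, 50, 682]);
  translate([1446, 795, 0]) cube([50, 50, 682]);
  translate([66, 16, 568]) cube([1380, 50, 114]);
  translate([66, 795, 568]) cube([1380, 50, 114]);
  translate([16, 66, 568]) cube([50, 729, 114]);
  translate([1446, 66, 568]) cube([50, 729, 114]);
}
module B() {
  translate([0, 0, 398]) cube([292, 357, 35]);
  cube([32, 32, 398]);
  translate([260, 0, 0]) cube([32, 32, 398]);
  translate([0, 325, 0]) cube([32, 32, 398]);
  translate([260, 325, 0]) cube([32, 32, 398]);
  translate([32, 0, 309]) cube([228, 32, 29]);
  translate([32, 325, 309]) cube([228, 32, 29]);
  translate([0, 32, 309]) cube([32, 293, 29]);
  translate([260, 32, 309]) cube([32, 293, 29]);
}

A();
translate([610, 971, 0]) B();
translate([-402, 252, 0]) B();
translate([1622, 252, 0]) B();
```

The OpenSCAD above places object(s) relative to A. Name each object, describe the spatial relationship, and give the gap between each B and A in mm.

A is a table. B is a stool. Three stools sit around the table at the +y, −x, +x sides. The gap between each stool and the table is 110 mm.

Each stool's nearest face is 110 mm from the table's bounding box.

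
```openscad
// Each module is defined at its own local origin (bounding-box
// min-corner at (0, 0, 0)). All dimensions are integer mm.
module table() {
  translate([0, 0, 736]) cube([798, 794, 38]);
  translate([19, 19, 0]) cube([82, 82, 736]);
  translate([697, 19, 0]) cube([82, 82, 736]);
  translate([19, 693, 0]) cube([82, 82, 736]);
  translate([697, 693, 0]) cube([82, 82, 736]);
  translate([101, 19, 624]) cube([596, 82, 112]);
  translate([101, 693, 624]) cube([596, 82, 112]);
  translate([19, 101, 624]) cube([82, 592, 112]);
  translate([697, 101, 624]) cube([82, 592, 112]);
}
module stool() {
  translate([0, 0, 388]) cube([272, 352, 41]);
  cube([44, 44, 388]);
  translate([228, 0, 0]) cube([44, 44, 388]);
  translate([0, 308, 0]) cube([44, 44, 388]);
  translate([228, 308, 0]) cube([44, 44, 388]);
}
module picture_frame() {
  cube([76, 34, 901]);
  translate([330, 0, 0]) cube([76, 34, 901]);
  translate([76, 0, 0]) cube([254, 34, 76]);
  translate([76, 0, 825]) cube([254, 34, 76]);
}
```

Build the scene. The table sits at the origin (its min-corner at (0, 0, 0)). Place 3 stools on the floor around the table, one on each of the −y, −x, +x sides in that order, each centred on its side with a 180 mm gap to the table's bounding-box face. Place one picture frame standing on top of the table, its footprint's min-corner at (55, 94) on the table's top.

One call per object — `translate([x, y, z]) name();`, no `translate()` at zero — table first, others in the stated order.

table();
translate([263, -532, 0]) stool();
translate([-452, 221, 0]) stool();
translate([978, 221, 0]) stool();
translate([55, 94, 774]) picture_frame();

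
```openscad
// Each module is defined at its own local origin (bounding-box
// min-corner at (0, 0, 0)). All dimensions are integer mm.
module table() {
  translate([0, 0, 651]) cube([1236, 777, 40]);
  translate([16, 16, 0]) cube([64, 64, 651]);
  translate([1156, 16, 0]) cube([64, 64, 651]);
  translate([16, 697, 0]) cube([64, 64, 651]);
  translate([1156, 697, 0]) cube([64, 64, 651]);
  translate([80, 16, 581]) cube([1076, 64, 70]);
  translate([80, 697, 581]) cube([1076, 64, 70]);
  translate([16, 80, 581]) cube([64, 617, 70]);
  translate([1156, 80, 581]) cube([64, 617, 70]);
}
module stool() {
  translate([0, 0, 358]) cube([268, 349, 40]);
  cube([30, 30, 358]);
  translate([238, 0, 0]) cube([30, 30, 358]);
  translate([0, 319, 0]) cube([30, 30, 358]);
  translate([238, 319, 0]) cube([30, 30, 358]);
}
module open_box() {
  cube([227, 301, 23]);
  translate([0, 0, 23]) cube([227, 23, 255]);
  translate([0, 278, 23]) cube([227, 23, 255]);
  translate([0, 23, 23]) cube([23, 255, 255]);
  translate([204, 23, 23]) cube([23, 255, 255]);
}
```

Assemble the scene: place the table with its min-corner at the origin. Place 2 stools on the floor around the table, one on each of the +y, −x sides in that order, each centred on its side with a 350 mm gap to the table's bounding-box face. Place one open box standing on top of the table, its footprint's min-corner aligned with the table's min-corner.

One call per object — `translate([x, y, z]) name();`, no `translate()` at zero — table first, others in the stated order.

table();
translate([484, 1127, 0]) stool();
translate([-618, 214, 0]) stool();
translate([0, 0, 691]) open_box();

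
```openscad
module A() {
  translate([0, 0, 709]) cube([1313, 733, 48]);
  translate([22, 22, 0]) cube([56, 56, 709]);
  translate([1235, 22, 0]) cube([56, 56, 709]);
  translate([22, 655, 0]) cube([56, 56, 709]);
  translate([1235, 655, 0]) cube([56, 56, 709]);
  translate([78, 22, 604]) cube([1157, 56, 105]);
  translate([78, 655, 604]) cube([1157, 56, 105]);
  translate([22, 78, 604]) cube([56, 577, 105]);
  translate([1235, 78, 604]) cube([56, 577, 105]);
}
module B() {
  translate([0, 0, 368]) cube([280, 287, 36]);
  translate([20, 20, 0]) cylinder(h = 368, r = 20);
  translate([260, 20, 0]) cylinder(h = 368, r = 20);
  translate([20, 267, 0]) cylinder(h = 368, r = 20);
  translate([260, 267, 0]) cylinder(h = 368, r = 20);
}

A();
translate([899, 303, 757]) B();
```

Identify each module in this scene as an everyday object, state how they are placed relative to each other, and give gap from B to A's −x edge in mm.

The stool's min-x is at 899; the table's min-x is 0; gap = 899 mm.

A is a table. B is a stool. The stool is on top of the table. The gap from the stool to the table's −x edge is 899 mm.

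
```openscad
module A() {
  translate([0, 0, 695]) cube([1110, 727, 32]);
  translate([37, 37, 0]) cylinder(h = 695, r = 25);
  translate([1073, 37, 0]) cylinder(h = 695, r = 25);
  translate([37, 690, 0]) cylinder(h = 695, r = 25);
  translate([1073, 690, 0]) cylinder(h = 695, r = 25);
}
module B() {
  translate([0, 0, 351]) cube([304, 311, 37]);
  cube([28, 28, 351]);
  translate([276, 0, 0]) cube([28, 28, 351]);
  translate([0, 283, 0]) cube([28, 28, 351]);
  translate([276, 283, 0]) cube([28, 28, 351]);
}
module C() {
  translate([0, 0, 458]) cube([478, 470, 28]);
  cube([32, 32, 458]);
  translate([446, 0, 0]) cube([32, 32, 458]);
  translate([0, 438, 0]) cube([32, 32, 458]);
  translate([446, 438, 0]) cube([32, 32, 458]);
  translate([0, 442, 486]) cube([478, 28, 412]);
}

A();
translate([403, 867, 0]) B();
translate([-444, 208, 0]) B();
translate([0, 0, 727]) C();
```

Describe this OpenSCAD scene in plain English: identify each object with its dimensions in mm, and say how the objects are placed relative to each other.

A is a rectangular dining table. The top is 1110×727×32 mm with its upper surface at z = 727 mm. It stands on four round legs of 50 mm diameter, each leg's bounding box inset 12 mm from the nearest pair of top edges, running from the floor to the underside of the top.

B is a simple wooden stool: a rectangular seat 304 mm (x) by 311 mm (y), 37 mm thick, top face at z = 388 mm, on four square legs, each 28×28 mm in cross-section. The legs rest on z = 0, each flush with a corner of the seat.

C is a chair. The seat is a 478×470×28 mm slab with its top at z = 486 mm, on four 32×32 mm corner legs (flush with the seat edges, standing on z = 0). A flat backrest 28 mm thick, 412 mm tall, spans the full seat width and rises from the seat top along its +y edge, rear face flush with the rear of the seat.

Two stools sit around the table at the +y, −x sides. The chair is on top of the table.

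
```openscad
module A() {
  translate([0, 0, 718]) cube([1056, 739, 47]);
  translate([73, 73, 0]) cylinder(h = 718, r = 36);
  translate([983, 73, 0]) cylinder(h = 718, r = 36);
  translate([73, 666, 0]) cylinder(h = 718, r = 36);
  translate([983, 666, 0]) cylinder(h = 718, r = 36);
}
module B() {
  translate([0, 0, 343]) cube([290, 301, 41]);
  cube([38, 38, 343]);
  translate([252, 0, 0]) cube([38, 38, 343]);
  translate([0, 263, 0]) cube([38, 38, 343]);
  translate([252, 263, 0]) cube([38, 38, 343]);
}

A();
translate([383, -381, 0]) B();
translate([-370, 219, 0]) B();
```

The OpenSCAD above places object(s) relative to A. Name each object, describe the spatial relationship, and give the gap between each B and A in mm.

Each stool's nearest face is 80 mm from the table's bounding box.

A is a table. B is a stool. Two stools sit around the table at the −y, −x sides. The gap between each stool and the table is 80 mm.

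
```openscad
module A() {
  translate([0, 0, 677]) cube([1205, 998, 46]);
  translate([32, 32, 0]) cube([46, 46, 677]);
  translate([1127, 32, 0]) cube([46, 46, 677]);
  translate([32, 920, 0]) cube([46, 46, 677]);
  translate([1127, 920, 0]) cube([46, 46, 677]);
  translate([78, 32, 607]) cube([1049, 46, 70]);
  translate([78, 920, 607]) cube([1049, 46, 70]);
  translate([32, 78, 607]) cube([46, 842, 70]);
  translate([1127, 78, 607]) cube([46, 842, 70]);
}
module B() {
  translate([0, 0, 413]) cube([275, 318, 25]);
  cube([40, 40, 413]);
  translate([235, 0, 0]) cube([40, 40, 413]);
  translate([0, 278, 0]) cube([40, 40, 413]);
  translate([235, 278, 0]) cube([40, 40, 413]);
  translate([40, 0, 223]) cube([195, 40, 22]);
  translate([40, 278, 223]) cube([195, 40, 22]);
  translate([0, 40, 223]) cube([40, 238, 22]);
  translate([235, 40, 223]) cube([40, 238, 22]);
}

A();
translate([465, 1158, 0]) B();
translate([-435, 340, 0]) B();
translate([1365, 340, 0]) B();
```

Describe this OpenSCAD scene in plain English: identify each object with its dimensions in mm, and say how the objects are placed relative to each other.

A is a table: top 1205 mm (x) × 998 mm (y), 46 mm thick, upper face at z = 723 mm, on four 46×46 mm square legs, each inset 32 mm from the nearest pair of top edges, running from z = 0 to the bottom of the top. Four apron rails, 46 mm thick and 70 mm tall, run between adjacent legs with their top edges flush with the underside of the top and their outer faces flush with the legs' outer faces.

B is a simple wooden stool: a rectangular seat 275 mm (x) by 318 mm (y), 25 mm thick, top face at z = 438 mm, on four square legs, each 40×40 mm in cross-section. The legs rest on z = 0, each flush with a corner of the seat. Four stretchers, 40 mm wide and 22 mm tall, connect adjacent legs with their undersides at z = 223 mm, each running between the inner faces of the legs it joins and aligned with the legs' outer faces on the other axis.

Three stools sit around the table at the +y, −x, +x sides.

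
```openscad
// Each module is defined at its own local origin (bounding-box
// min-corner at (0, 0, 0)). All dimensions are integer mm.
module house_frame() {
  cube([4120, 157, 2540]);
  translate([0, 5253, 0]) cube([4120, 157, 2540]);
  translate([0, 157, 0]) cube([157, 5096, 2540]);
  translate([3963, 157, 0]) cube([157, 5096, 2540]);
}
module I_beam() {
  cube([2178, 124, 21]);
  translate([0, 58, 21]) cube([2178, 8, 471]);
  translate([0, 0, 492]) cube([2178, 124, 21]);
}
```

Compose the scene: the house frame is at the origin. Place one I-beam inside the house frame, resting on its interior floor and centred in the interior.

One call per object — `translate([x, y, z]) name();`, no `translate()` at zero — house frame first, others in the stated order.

house_frame();
translate([971, 2643, 0]) I_beam();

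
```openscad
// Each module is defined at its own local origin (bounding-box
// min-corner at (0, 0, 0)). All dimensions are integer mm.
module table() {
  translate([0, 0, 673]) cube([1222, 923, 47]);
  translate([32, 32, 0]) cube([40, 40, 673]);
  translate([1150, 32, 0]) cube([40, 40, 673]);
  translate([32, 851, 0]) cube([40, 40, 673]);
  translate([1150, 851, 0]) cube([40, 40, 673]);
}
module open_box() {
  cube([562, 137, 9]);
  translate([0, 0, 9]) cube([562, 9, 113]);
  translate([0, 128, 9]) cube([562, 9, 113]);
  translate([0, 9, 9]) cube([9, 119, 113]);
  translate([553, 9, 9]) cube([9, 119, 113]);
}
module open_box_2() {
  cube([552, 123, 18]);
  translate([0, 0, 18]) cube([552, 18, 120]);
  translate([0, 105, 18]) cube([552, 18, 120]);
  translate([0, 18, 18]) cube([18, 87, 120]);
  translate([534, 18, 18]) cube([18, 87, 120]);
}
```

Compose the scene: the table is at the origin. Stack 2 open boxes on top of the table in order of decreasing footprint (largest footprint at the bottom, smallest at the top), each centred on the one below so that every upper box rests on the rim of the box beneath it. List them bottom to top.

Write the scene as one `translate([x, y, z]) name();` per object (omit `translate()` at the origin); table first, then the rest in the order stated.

table();
translate([330, 393, 720]) open_box();
translate([335, 400, 842]) open_box_2();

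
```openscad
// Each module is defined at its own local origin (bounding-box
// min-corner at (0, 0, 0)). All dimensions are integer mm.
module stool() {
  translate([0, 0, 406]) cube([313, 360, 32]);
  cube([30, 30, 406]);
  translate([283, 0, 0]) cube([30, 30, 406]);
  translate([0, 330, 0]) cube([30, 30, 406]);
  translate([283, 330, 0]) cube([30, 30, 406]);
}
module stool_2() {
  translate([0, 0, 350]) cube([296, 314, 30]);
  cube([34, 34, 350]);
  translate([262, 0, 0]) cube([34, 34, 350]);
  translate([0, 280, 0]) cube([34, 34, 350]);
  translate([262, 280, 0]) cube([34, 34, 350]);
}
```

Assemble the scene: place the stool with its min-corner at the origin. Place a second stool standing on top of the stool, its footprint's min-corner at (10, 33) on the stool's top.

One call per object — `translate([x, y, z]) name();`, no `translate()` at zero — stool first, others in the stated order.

stool();
translate([10, 33, 438]) stool_2();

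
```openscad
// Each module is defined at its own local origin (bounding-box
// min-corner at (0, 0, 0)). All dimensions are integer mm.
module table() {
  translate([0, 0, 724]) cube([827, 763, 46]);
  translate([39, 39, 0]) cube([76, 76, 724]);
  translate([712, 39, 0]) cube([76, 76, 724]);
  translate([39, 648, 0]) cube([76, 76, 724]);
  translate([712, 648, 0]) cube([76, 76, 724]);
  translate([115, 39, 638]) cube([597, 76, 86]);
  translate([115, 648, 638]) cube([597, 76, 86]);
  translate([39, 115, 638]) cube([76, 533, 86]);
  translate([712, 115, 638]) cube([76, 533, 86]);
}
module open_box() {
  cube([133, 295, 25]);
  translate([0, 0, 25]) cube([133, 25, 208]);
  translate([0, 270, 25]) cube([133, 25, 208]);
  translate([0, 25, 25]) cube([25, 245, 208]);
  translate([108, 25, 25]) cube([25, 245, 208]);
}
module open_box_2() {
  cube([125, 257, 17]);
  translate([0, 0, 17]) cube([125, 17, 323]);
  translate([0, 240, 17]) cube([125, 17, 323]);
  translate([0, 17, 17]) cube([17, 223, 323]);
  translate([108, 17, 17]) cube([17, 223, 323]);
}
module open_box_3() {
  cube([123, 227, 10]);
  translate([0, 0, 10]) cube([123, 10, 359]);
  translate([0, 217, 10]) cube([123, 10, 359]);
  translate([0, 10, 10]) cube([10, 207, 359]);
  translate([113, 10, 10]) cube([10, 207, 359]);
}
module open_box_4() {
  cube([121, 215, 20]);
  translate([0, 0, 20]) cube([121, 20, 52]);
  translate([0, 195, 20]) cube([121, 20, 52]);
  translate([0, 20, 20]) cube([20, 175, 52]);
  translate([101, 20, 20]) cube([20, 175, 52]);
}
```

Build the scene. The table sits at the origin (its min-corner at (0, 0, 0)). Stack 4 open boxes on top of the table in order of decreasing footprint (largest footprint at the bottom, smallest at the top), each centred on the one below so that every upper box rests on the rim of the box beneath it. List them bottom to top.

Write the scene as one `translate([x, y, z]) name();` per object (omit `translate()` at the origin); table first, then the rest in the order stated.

table();
translate([347, 234, 770]) open_box();
translate([351, 253, 1003]) open_box_2();
translate([352, 268, 1343]) open_box_3();
translate([353, 274, 1712]) open_box_4();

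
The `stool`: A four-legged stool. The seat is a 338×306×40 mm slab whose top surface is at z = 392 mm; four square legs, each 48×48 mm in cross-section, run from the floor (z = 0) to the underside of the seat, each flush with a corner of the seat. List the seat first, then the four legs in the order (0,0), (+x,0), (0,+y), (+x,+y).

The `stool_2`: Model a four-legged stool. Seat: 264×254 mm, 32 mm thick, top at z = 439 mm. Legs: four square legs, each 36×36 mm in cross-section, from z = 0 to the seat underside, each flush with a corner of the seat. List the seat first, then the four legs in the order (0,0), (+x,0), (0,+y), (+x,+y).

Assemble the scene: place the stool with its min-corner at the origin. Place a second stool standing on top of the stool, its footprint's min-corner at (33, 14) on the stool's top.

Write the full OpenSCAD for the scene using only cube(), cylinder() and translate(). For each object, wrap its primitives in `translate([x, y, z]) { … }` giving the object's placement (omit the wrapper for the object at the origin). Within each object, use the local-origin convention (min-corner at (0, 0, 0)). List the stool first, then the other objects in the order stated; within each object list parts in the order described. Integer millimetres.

translate([0, 0, 352]) cube([338, 306, 40]);
cube([48, 48, 352]);
translate([290, 0, 0]) cube([48, 48, 352]);
translate([0, 258, 0]) cube([48, 48, 352]);
translate([290, 258, 0]) cube([48, 48, 352]);
translate([33, 14, 392]) {
  translate([0, 0, 407]) cube([264, 254, 32]);
  cube([36, 36, 407]);
  translate([228, 0, 0]) cube([36, 36, 407]);
  translate([0, 218, 0]) cube([36, 36, 407]);
  translate([228, 218, 0]) cube([36, 36, 407]);
}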